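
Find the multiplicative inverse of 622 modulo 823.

520

823 = 1*622 + 201
622 = 3*201 + 19
201 = 10*19 + 11
19 = 1*11 + 8
11 = 1*8 + 3
8 = 2*3 + 2
3 = 1*2 + 1
2 = 2*1 + 0
gcd(622, 823) = 1, so the inverse exists.
Back-substitute for 1:
1 = 1*3 − 1*2
  = −1*8 + 3*3
  = 3*11 − 4*8
  = −4*19 + 7*11
  = 7*201 − 74*19
  = −74*622 + 229*201
  = 229*823 − 303*622
So 622⁻¹ ≡ −303 ≡ 520 (mod 823).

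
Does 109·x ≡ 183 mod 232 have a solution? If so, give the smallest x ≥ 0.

gcd(109, 232) = 1, so a unique solution mod 232 exists.
109⁻¹ ≡ 149 (mod 232).
x ≡ 149·183 ≡ 123 (mod 232).

123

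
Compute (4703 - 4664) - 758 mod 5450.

4703 - 4664 = 39
39 - 758 = -719 ≡ 4731 (mod 5450)

4731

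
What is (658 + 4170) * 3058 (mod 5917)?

658 + 4170 = 4828
4828 * 3058 = 14764024 ≡ 1109 (mod 5917)

1109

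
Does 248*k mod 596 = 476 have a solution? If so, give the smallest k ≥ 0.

gcd(248, 596) = 4, and 4 | 476, so solutions exist.
Divide through by 4: 62*k ≡ 119 mod 149.
62⁻¹ ≡ 137 (mod 149).
k ≡ 137*119 ≡ 62 (mod 149).
The smallest non-negative solution is k = 62.

62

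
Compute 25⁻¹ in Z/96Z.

Run the extended Euclidean algorithm:
96 = 3×25 + 21
25 = 1×21 + 4
21 = 5×4 + 1
4 = 4×1 + 0
gcd(25, 96) = 1, so the inverse exists.
Bézout: 1 = 6×96 − 23×25.
So 25⁻¹ ≡ −23 ≡ 73 (mod 96).

73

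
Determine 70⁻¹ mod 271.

Apply the Euclidean algorithm and back-substitute:
271 = 3·70 + 61
70 = 1·61 + 9
61 = 6·9 + 7
9 = 1·7 + 2
7 = 3·2 + 1
2 = 2·1 + 0
gcd(70, 271) = 1, so the inverse exists.
Back-substitute for 1:
1 = 1·7 − 3·2
  = −3·9 + 4·7
  = 4·61 − 27·9
  = −27·70 + 31·61
  = 31·271 − 120·70
So 70⁻¹ ≡ −120 ≡ 151 (mod 271).

151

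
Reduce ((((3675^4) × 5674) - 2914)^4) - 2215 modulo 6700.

(3675)^4 ≡ 1625 (mod 6700)
1625 × 5674 = 9220250 ≡ 1050 (mod 6700)
1050 - 2914 = -1864 ≡ 4836 (mod 6700)
(4836)^4 ≡ 3316 (mod 6700)
3316 - 2215 = 1101

1101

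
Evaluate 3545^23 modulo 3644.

Using repeated squaring:
3545^1 ≡ 3545 (mod 3644)
3545^2 ≡ 3545^2 = 12567025 ≡ 2513 (mod 3644)
3545^4 ≡ 2513^2 = 6315169 ≡ 117 (mod 3644)
3545^8 ≡ 117^2 = 13689 ≡ 2757 (mod 3644)
3545^16 ≡ 2757^2 = 7601049 ≡ 3309 (mod 3644)
3545^23 = 3545^16 · 3545^4 · 3545^2 · 3545^1 ≡ 3309 · 117 · 2513 · 3545 (mod 3644).
Accumulate the product:
3309 · 117 = 387153 ≡ 889
889 · 2513 = 2234057 ≡ 285
285 · 3545 = 1010325 ≡ 937

937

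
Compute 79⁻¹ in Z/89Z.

By the extended Euclidean algorithm:
89 = 1×79 + 10
79 = 7×10 + 9
10 = 1×9 + 1
9 = 9×1 + 0
gcd(79, 89) = 1, so the inverse exists.
Bézout: 1 = 8×89 − 9×79.
So 79⁻¹ ≡ −9 ≡ 80 (mod 89).

80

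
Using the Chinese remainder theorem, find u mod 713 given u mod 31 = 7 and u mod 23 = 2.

255

31⁻¹ mod 23: 31×3 ≡ 1 (mod 23), so 31⁻¹ ≡ 3.
u = 7 + 31×((2 − 7)×3 mod 23) = 7 + 31×8 = 255.
Check: 255 mod 31 = 7, 255 mod 23 = 2. ✓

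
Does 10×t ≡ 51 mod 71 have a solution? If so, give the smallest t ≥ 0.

gcd(10, 71) = 1, so a unique solution mod 71 exists.
10⁻¹ ≡ 64 (mod 71).
t ≡ 64×51 ≡ 69 (mod 71).

69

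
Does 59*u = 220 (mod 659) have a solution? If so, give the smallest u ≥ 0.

417

gcd(59, 659) = 1, so a unique solution mod 659 exists.
59⁻¹ ≡ 592 (mod 659).
u ≡ 592*220 ≡ 417 (mod 659).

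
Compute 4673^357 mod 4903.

4673^1 ≡ 4673 (mod 4903)
4673^2 ≡ 4673^2 = 21836929 ≡ 3870 (mod 4903)
4673^4 ≡ 3870^2 = 14976900 ≡ 3138 (mod 4903)
4673^8 ≡ 3138^2 = 9847044 ≡ 1820 (mod 4903)
4673^16 ≡ 1820^2 = 3312400 ≡ 2875 (mod 4903)
4673^32 ≡ 2875^2 = 8265625 ≡ 4070 (mod 4903)
4673^64 ≡ 4070^2 = 16564900 ≡ 2566 (mod 4903)
4673^128 ≡ 2566^2 = 6584356 ≡ 4530 (mod 4903)
4673^256 ≡ 4530^2 = 20520900 ≡ 1845 (mod 4903)
4673^357 = 4673^256 · 4673^64 · 4673^32 · 4673^4 · 4673^1 ≡ 1845 · 2566 · 4070 · 3138 · 4673 (mod 4903).
Accumulate the product:
1845 · 2566 = 4734270 ≡ 2875
2875 · 4070 = 11701250 ≡ 2692
2692 · 3138 = 8447496 ≡ 4530
4530 · 4673 = 21168690 ≡ 2439

2439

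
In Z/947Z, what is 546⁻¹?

418

947 = 1*546 + 401
546 = 1*401 + 145
401 = 2*145 + 111
145 = 1*111 + 34
111 = 3*34 + 9
34 = 3*9 + 7
9 = 1*7 + 2
7 = 3*2 + 1
2 = 2*1 + 0
gcd(546, 947) = 1, so the inverse exists.
Bézout: 1 = −241*947 + 418*546.
So 546⁻¹ ≡ 418 (mod 947).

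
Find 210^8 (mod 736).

512

By square-and-multiply:
210^1 ≡ 210 (mod 736)
210^2 ≡ 210^2 = 44100 ≡ 676 (mod 736)
210^4 ≡ 676^2 = 456976 ≡ 656 (mod 736)
210^8 ≡ 656^2 = 430336 ≡ 512 (mod 736)
So 210^8 ≡ 512 (mod 736).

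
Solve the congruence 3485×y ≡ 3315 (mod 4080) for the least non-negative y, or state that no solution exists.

gcd(3485, 4080) = 85, and 85 | 3315, so solutions exist.
Divide through by 85: 41×y = 39 (mod 48).
41⁻¹ ≡ 41 (mod 48).
y ≡ 41×39 ≡ 15 (mod 48).
The smallest non-negative solution is y = 15.

15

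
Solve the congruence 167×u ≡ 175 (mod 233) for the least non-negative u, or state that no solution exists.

15

gcd(167, 233) = 1, so a unique solution mod 233 exists.
167⁻¹ ≡ 60 (mod 233).
u ≡ 60×175 ≡ 15 (mod 233).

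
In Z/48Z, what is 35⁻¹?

Apply the Euclidean algorithm and back-substitute:
48 = 1*35 + 13
35 = 2*13 + 9
13 = 1*9 + 4
9 = 2*4 + 1
4 = 4*1 + 0
gcd(35, 48) = 1, so the inverse exists.
Back-substitute for 1:
1 = 1*9 − 2*4
  = −2*13 + 3*9
  = 3*35 − 8*13
  = −8*48 + 11*35
So 35⁻¹ ≡ 11 (mod 48).

11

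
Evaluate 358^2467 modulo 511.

2467 in binary is 100110100011, i.e. 2467 = 2048 + 256 + 128 + 32 + 2 + 1.
358^1 ≡ 358 (mod 511)
358^2 ≡ 358^2 = 128164 ≡ 414 (mod 511)
358^4 ≡ 414^2 = 171396 ≡ 211 (mod 511)
358^8 ≡ 211^2 = 44521 ≡ 64 (mod 511)
358^16 ≡ 64^2 = 4096 ≡ 8 (mod 511)
358^32 ≡ 8^2 = 64 (mod 511)
358^64 ≡ 64^2 = 4096 ≡ 8 (mod 511)
358^128 ≡ 8^2 = 64 (mod 511)
358^256 ≡ 64^2 = 4096 ≡ 8 (mod 511)
358^512 ≡ 8^2 = 64 (mod 511)
358^1024 ≡ 64^2 = 4096 ≡ 8 (mod 511)
358^2048 ≡ 8^2 = 64 (mod 511)
358^2467 = 358^2048 * 358^256 * 358^128 * 358^32 * 358^2 * 358^1 ≡ 64 * 8 * 64 * 64 * 414 * 358 (mod 511).
Accumulate the product:
64 * 8 = 512 ≡ 1
1 * 64 = 64
64 * 64 = 4096 ≡ 8
8 * 414 = 3312 ≡ 246
246 * 358 = 88068 ≡ 176

176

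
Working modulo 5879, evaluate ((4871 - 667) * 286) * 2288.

2602

4871 - 667 = 4204
4204 * 286 = 1202344 ≡ 3028 (mod 5879)
3028 * 2288 = 6928064 ≡ 2602 (mod 5879)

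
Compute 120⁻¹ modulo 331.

331 = 2×120 + 91
120 = 1×91 + 29
91 = 3×29 + 4
29 = 7×4 + 1
4 = 4×1 + 0
gcd(120, 331) = 1, so the inverse exists.
Bézout: 1 = −29×331 + 80×120.
So 120⁻¹ ≡ 80 (mod 331).

80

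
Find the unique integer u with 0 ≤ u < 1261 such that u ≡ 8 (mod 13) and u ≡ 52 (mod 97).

1022

13⁻¹ mod 97: 13*15 ≡ 1 (mod 97), so 13⁻¹ ≡ 15.
u = 8 + 13*((52 − 8)*15 mod 97) = 8 + 13*78 = 1022.
Check: 1022 mod 13 = 8, 1022 mod 97 = 52. ✓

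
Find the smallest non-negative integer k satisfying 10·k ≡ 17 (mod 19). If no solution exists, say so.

15

gcd(10, 19) = 1, so a unique solution mod 19 exists.
10⁻¹ ≡ 2 (mod 19).
k ≡ 2·17 ≡ 15 (mod 19).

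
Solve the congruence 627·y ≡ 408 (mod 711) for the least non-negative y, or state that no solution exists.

29

gcd(627, 711) = 3, and 3 | 408, so solutions exist.
Divide through by 3: 209·y mod 237 = 136.
209⁻¹ ≡ 110 (mod 237).
y ≡ 110·136 ≡ 29 (mod 237).
The smallest non-negative solution is y = 29.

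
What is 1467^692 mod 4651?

Using repeated squaring:
692 in binary is 1010110100, i.e. 692 = 512 + 128 + 32 + 16 + 4.
1467^1 ≡ 1467 (mod 4651)
1467^2 ≡ 1467^2 = 2152089 ≡ 3327 (mod 4651)
1467^4 ≡ 3327^2 = 11068929 ≡ 4200 (mod 4651)
1467^8 ≡ 4200^2 = 17640000 ≡ 3408 (mod 4651)
1467^16 ≡ 3408^2 = 11614464 ≡ 917 (mod 4651)
1467^32 ≡ 917^2 = 840889 ≡ 3709 (mod 4651)
1467^64 ≡ 3709^2 = 13756681 ≡ 3674 (mod 4651)
1467^128 ≡ 3674^2 = 13498276 ≡ 1074 (mod 4651)
1467^256 ≡ 1074^2 = 1153476 ≡ 28 (mod 4651)
1467^512 ≡ 28^2 = 784 (mod 4651)
1467^692 = 1467^512 · 1467^128 · 1467^32 · 1467^16 · 1467^4 ≡ 784 · 1074 · 3709 · 917 · 4200 (mod 4651).
Accumulate the product:
784 · 1074 = 842016 ≡ 185
185 · 3709 = 686165 ≡ 2468
2468 · 917 = 2263156 ≡ 2770
2770 · 4200 = 11634000 ≡ 1849

1849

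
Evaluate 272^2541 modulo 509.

272

Compute successive squares:
2541 in binary is 100111101101, i.e. 2541 = 2048 + 256 + 128 + 64 + 32 + 8 + 4 + 1.
272^1 ≡ 272 (mod 509)
272^2 ≡ 272^2 = 73984 ≡ 179 (mod 509)
272^4 ≡ 179^2 = 32041 ≡ 483 (mod 509)
272^8 ≡ 483^2 = 233289 ≡ 167 (mod 509)
272^16 ≡ 167^2 = 27889 ≡ 403 (mod 509)
272^32 ≡ 403^2 = 162409 ≡ 38 (mod 509)
272^64 ≡ 38^2 = 1444 ≡ 426 (mod 509)
272^128 ≡ 426^2 = 181476 ≡ 272 (mod 509)
272^256 ≡ 272^2 = 73984 ≡ 179 (mod 509)
272^512 ≡ 179^2 = 32041 ≡ 483 (mod 509)
272^1024 ≡ 483^2 = 233289 ≡ 167 (mod 509)
272^2048 ≡ 167^2 = 27889 ≡ 403 (mod 509)
272^2541 = 272^2048 * 272^256 * 272^128 * 272^64 * 272^32 * 272^8 * 272^4 * 272^1 ≡ 403 * 179 * 272 * 426 * 38 * 167 * 483 * 272 (mod 509).
Accumulate the product:
403 * 179 = 72137 ≡ 368
368 * 272 = 100096 ≡ 332
332 * 426 = 141432 ≡ 439
439 * 38 = 16682 ≡ 394
394 * 167 = 65798 ≡ 137
137 * 483 = 66171 ≡ 1
1 * 272 = 272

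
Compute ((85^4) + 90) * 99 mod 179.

91

(85)^4 ≡ 108 (mod 179)
108 + 90 = 198 ≡ 19 (mod 179)
19 * 99 = 1881 ≡ 91 (mod 179)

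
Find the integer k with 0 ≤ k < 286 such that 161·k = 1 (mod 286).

151

286 = 1·161 + 125
161 = 1·125 + 36
125 = 3·36 + 17
36 = 2·17 + 2
17 = 8·2 + 1
2 = 2·1 + 0
gcd(161, 286) = 1, so the inverse exists.
Bézout: 1 = 76·286 − 135·161.
So 161⁻¹ ≡ −135 ≡ 151 (mod 286).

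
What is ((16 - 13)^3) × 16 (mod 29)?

16 - 13 = 3
(3)^3 ≡ 27 (mod 29)
27 × 16 = 432 ≡ 26 (mod 29)

26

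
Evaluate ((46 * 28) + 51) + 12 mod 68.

46 * 28 = 1288 ≡ 64 (mod 68)
64 + 51 = 115 ≡ 47 (mod 68)
47 + 12 = 59

59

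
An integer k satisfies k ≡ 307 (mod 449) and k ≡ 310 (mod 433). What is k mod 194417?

158355

449⁻¹ mod 433: 449×406 ≡ 1 (mod 433), so 449⁻¹ ≡ 406.
k = 307 + 449×((310 − 307)×406 mod 433) = 307 + 449×352 = 158355.
Check: 158355 mod 449 = 307, 158355 mod 433 = 310. ✓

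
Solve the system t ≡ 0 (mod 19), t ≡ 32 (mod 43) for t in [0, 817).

19⁻¹ mod 43: 19*34 ≡ 1 (mod 43), so 19⁻¹ ≡ 34.
t = 0 + 19*((32 − 0)*34 mod 43) = 0 + 19*13 = 247.
Check: 247 mod 19 = 0, 247 mod 43 = 32. ✓

247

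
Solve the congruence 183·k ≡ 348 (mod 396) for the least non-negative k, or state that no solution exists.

56

gcd(183, 396) = 3, and 3 | 348, so solutions exist.
Divide through by 3: 61·k ≡ 116 mod 132.
61⁻¹ ≡ 13 (mod 132).
k ≡ 13·116 ≡ 56 (mod 132).
The smallest non-negative solution is k = 56.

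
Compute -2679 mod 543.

36

-2679 = -5*543 + 36, so -2679 ≡ 36 (mod 543).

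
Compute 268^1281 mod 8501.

1281 in binary is 10100000001, i.e. 1281 = 1024 + 256 + 1.
268^1 ≡ 268 (mod 8501)
268^2 ≡ 268^2 = 71824 ≡ 3816 (mod 8501)
268^4 ≡ 3816^2 = 14561856 ≡ 8144 (mod 8501)
268^8 ≡ 8144^2 = 66324736 ≡ 8435 (mod 8501)
268^16 ≡ 8435^2 = 71149225 ≡ 4356 (mod 8501)
268^32 ≡ 4356^2 = 18974736 ≡ 504 (mod 8501)
268^64 ≡ 504^2 = 254016 ≡ 7487 (mod 8501)
268^128 ≡ 7487^2 = 56055169 ≡ 8076 (mod 8501)
268^256 ≡ 8076^2 = 65221776 ≡ 2104 (mod 8501)
268^512 ≡ 2104^2 = 4426816 ≡ 6296 (mod 8501)
268^1024 ≡ 6296^2 = 39639616 ≡ 7954 (mod 8501)
268^1281 = 268^1024 * 268^256 * 268^1 ≡ 7954 * 2104 * 268 (mod 8501).
Accumulate the product:
7954 * 2104 = 16735216 ≡ 5248
5248 * 268 = 1406464 ≡ 3799

3799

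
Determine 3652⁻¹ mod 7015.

6748

Apply the Euclidean algorithm and back-substitute:
7015 = 1*3652 + 3363
3652 = 1*3363 + 289
3363 = 11*289 + 184
289 = 1*184 + 105
184 = 1*105 + 79
105 = 1*79 + 26
79 = 3*26 + 1
26 = 26*1 + 0
gcd(3652, 7015) = 1, so the inverse exists.
Bézout: 1 = 139*7015 − 267*3652.
So 3652⁻¹ ≡ −267 ≡ 6748 (mod 7015).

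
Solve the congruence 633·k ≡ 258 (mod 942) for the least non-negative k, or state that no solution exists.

240

gcd(633, 942) = 3, and 3 | 258, so solutions exist.
Divide through by 3: 211·k mod 314 = 86.
211⁻¹ ≡ 189 (mod 314).
k ≡ 189·86 ≡ 240 (mod 314).
The smallest non-negative solution is k = 240.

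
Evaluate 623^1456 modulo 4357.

Using repeated squaring:
1456 in binary is 10110110000, i.e. 1456 = 1024 + 256 + 128 + 32 + 16.
623^1 ≡ 623 (mod 4357)
623^2 ≡ 623^2 = 388129 ≡ 356 (mod 4357)
623^4 ≡ 356^2 = 126736 ≡ 383 (mod 4357)
623^8 ≡ 383^2 = 146689 ≡ 2908 (mod 4357)
623^16 ≡ 2908^2 = 8456464 ≡ 3884 (mod 4357)
623^32 ≡ 3884^2 = 15085456 ≡ 1522 (mod 4357)
623^64 ≡ 1522^2 = 2316484 ≡ 2917 (mod 4357)
623^128 ≡ 2917^2 = 8508889 ≡ 4025 (mod 4357)
623^256 ≡ 4025^2 = 16200625 ≡ 1299 (mod 4357)
623^512 ≡ 1299^2 = 1687401 ≡ 1242 (mod 4357)
623^1024 ≡ 1242^2 = 1542564 ≡ 186 (mod 4357)
623^1456 = 623^1024 · 623^256 · 623^128 · 623^32 · 623^16 ≡ 186 · 1299 · 4025 · 1522 · 3884 (mod 4357).
Accumulate the product:
186 · 1299 = 241614 ≡ 1979
1979 · 4025 = 7965475 ≡ 879
879 · 1522 = 1337838 ≡ 239
239 · 3884 = 928276 ≡ 235

235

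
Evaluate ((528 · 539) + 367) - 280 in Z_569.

179

528 · 539 = 284592 ≡ 92 (mod 569)
92 + 367 = 459
459 - 280 = 179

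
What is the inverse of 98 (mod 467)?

By the extended Euclidean algorithm:
467 = 4×98 + 75
98 = 1×75 + 23
75 = 3×23 + 6
23 = 3×6 + 5
6 = 1×5 + 1
5 = 5×1 + 0
gcd(98, 467) = 1, so the inverse exists.
Bézout: 1 = 17×467 − 81×98.
So 98⁻¹ ≡ −81 ≡ 386 (mod 467).

386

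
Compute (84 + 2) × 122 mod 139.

84 + 2 = 86
86 × 122 = 10492 ≡ 67 (mod 139)

67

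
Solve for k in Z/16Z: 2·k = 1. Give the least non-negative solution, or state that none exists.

gcd(2, 16) = 2, and 2 does not divide 1.
So the congruence has no solution.

no solution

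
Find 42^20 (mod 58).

20

By square-and-multiply:
20 in binary is 10100, i.e. 20 = 16 + 4.
42^1 ≡ 42 (mod 58)
42^2 ≡ 42^2 = 1764 ≡ 24 (mod 58)
42^4 ≡ 24^2 = 576 ≡ 54 (mod 58)
42^8 ≡ 54^2 = 2916 ≡ 16 (mod 58)
42^16 ≡ 16^2 = 256 ≡ 24 (mod 58)
42^20 = 42^16 × 42^4 ≡ 24 × 54 (mod 58).
24 × 54 = 1296 ≡ 20 (mod 58).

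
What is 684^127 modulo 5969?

1065

By square-and-multiply:
127 in binary is 1111111, i.e. 127 = 64 + 32 + 16 + 8 + 4 + 2 + 1.
684^1 ≡ 684 (mod 5969)
684^2 ≡ 684^2 = 467856 ≡ 2274 (mod 5969)
684^4 ≡ 2274^2 = 5171076 ≡ 1922 (mod 5969)
684^8 ≡ 1922^2 = 3694084 ≡ 5242 (mod 5969)
684^16 ≡ 5242^2 = 27478564 ≡ 3257 (mod 5969)
684^32 ≡ 3257^2 = 10608049 ≡ 1136 (mod 5969)
684^64 ≡ 1136^2 = 1290496 ≡ 1192 (mod 5969)
684^127 = 684^64 * 684^32 * 684^16 * 684^8 * 684^4 * 684^2 * 684^1 ≡ 1192 * 1136 * 3257 * 5242 * 1922 * 2274 * 684 (mod 5969).
Accumulate the product:
1192 * 1136 = 1354112 ≡ 5118
5118 * 3257 = 16669326 ≡ 3878
3878 * 5242 = 20328476 ≡ 4031
4031 * 1922 = 7747582 ≡ 5789
5789 * 2274 = 13164186 ≡ 2541
2541 * 684 = 1738044 ≡ 1065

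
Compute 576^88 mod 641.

Compute successive squares:
576^1 ≡ 576 (mod 641)
576^2 ≡ 576^2 = 331776 ≡ 379 (mod 641)
576^4 ≡ 379^2 = 143641 ≡ 57 (mod 641)
576^8 ≡ 57^2 = 3249 ≡ 44 (mod 641)
576^16 ≡ 44^2 = 1936 ≡ 13 (mod 641)
576^32 ≡ 13^2 = 169 (mod 641)
576^64 ≡ 169^2 = 28561 ≡ 357 (mod 641)
576^88 = 576^64 × 576^16 × 576^8 ≡ 357 × 13 × 44 (mod 641).
Accumulate the product:
357 × 13 = 4641 ≡ 154
154 × 44 = 6776 ≡ 366

366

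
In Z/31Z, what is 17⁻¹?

11

Run the extended Euclidean algorithm:
31 = 1*17 + 14
17 = 1*14 + 3
14 = 4*3 + 2
3 = 1*2 + 1
2 = 2*1 + 0
gcd(17, 31) = 1, so the inverse exists.
Bézout: 1 = −6*31 + 11*17.
So 17⁻¹ ≡ 11 (mod 31).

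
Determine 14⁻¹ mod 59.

38

By the extended Euclidean algorithm:
59 = 4×14 + 3
14 = 4×3 + 2
3 = 1×2 + 1
2 = 2×1 + 0
gcd(14, 59) = 1, so the inverse exists.
Back-substitute for 1:
1 = 1×3 − 1×2
  = −1×14 + 5×3
  = 5×59 − 21×14
So 14⁻¹ ≡ −21 ≡ 38 (mod 59).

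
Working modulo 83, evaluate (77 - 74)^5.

77 - 74 = 3
(3)^5 ≡ 77 (mod 83)

77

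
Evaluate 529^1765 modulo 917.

361

529^1 ≡ 529 (mod 917)
529^2 ≡ 529^2 = 279841 ≡ 156 (mod 917)
529^4 ≡ 156^2 = 24336 ≡ 494 (mod 917)
529^8 ≡ 494^2 = 244036 ≡ 114 (mod 917)
529^16 ≡ 114^2 = 12996 ≡ 158 (mod 917)
529^32 ≡ 158^2 = 24964 ≡ 205 (mod 917)
529^64 ≡ 205^2 = 42025 ≡ 760 (mod 917)
529^128 ≡ 760^2 = 577600 ≡ 807 (mod 917)
529^256 ≡ 807^2 = 651249 ≡ 179 (mod 917)
529^512 ≡ 179^2 = 32041 ≡ 863 (mod 917)
529^1024 ≡ 863^2 = 744769 ≡ 165 (mod 917)
529^1765 = 529^1024 * 529^512 * 529^128 * 529^64 * 529^32 * 529^4 * 529^1 ≡ 165 * 863 * 807 * 760 * 205 * 494 * 529 (mod 917).
Accumulate the product:
165 * 863 = 142395 ≡ 260
260 * 807 = 209820 ≡ 744
744 * 760 = 565440 ≡ 568
568 * 205 = 116440 ≡ 898
898 * 494 = 443612 ≡ 701
701 * 529 = 370829 ≡ 361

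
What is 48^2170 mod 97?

9

48^1 ≡ 48 (mod 97)
48^2 ≡ 48^2 = 2304 ≡ 73 (mod 97)
48^4 ≡ 73^2 = 5329 ≡ 91 (mod 97)
48^8 ≡ 91^2 = 8281 ≡ 36 (mod 97)
48^16 ≡ 36^2 = 1296 ≡ 35 (mod 97)
48^32 ≡ 35^2 = 1225 ≡ 61 (mod 97)
48^64 ≡ 61^2 = 3721 ≡ 35 (mod 97)
48^128 ≡ 35^2 = 1225 ≡ 61 (mod 97)
48^256 ≡ 61^2 = 3721 ≡ 35 (mod 97)
48^512 ≡ 35^2 = 1225 ≡ 61 (mod 97)
48^1024 ≡ 61^2 = 3721 ≡ 35 (mod 97)
48^2048 ≡ 35^2 = 1225 ≡ 61 (mod 97)
48^2170 = 48^2048 · 48^64 · 48^32 · 48^16 · 48^8 · 48^2 ≡ 61 · 35 · 61 · 35 · 36 · 73 (mod 97).
Accumulate the product:
61 · 35 = 2135 ≡ 1
1 · 61 = 61
61 · 35 = 2135 ≡ 1
1 · 36 = 36
36 · 73 = 2628 ≡ 9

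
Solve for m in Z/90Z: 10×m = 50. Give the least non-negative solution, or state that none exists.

5

gcd(10, 90) = 10, and 10 | 50, so solutions exist.
Divide through by 10: 1×m ≡ 5 (mod 9).
1⁻¹ ≡ 1 (mod 9).
m ≡ 1×5 ≡ 5 (mod 9).
The smallest non-negative solution is m = 5.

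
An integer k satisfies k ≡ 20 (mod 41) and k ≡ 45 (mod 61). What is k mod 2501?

594

41⁻¹ mod 61: 41×3 ≡ 1 (mod 61), so 41⁻¹ ≡ 3.
k = 20 + 41×((45 − 20)×3 mod 61) = 20 + 41×14 = 594.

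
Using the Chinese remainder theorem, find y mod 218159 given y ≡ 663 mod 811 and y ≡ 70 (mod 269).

811⁻¹ mod 269: 811·202 ≡ 1 (mod 269), so 811⁻¹ ≡ 202.
y = 663 + 811·((70 − 663)·202 mod 269) = 663 + 811·188 = 153131.
Check: 153131 mod 811 = 663, 153131 mod 269 = 70. ✓

153131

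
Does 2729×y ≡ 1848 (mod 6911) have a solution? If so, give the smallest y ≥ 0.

3579

gcd(2729, 6911) = 1, so a unique solution mod 6911 exists.
2729⁻¹ ≡ 2616 (mod 6911).
y ≡ 2616×1848 ≡ 3579 (mod 6911).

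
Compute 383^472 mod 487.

240

Using repeated squaring:
383^1 ≡ 383 (mod 487)
383^2 ≡ 383^2 = 146689 ≡ 102 (mod 487)
383^4 ≡ 102^2 = 10404 ≡ 177 (mod 487)
383^8 ≡ 177^2 = 31329 ≡ 161 (mod 487)
383^16 ≡ 161^2 = 25921 ≡ 110 (mod 487)
383^32 ≡ 110^2 = 12100 ≡ 412 (mod 487)
383^64 ≡ 412^2 = 169744 ≡ 268 (mod 487)
383^128 ≡ 268^2 = 71824 ≡ 235 (mod 487)
383^256 ≡ 235^2 = 55225 ≡ 194 (mod 487)
383^472 = 383^256 · 383^128 · 383^64 · 383^16 · 383^8 ≡ 194 · 235 · 268 · 110 · 161 (mod 487).
Accumulate the product:
194 · 235 = 45590 ≡ 299
299 · 268 = 80132 ≡ 264
264 · 110 = 29040 ≡ 307
307 · 161 = 49427 ≡ 240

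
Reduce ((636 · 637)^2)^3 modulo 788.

636 · 637 = 405132 ≡ 100 (mod 788)
(100)^2 ≡ 544 (mod 788)
(544)^3 ≡ 784 (mod 788)

784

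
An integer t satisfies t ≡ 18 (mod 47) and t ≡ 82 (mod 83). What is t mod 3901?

3402

47⁻¹ mod 83: 47*53 ≡ 1 (mod 83), so 47⁻¹ ≡ 53.
t = 18 + 47*((82 − 18)*53 mod 83) = 18 + 47*72 = 3402.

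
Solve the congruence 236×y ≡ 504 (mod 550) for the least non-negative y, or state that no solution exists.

gcd(236, 550) = 2, and 2 | 504, so solutions exist.
Divide through by 2: 118×y = 252 (mod 275).
118⁻¹ ≡ 7 (mod 275).
y ≡ 7×252 ≡ 114 (mod 275).
The smallest non-negative solution is y = 114.

114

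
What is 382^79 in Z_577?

513

Using repeated squaring:
79 in binary is 1001111, i.e. 79 = 64 + 8 + 4 + 2 + 1.
382^1 ≡ 382 (mod 577)
382^2 ≡ 382^2 = 145924 ≡ 520 (mod 577)
382^4 ≡ 520^2 = 270400 ≡ 364 (mod 577)
382^8 ≡ 364^2 = 132496 ≡ 363 (mod 577)
382^16 ≡ 363^2 = 131769 ≡ 213 (mod 577)
382^32 ≡ 213^2 = 45369 ≡ 363 (mod 577)
382^64 ≡ 363^2 = 131769 ≡ 213 (mod 577)
382^79 = 382^64 * 382^8 * 382^4 * 382^2 * 382^1 ≡ 213 * 363 * 364 * 520 * 382 (mod 577).
Accumulate the product:
213 * 363 = 77319 ≡ 1
1 * 364 = 364
364 * 520 = 189280 ≡ 24
24 * 382 = 9168 ≡ 513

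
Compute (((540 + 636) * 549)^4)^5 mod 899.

540 + 636 = 1176 ≡ 277 (mod 899)
277 * 549 = 152073 ≡ 142 (mod 899)
(142)^4 ≡ 661 (mod 899)
(661)^5 ≡ 25 (mod 899)

25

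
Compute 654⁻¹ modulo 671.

592

By the extended Euclidean algorithm:
671 = 1*654 + 17
654 = 38*17 + 8
17 = 2*8 + 1
8 = 8*1 + 0
gcd(654, 671) = 1, so the inverse exists.
Back-substitute for 1:
1 = 1*17 − 2*8
  = −2*654 + 77*17
  = 77*671 − 79*654
So 654⁻¹ ≡ −79 ≡ 592 (mod 671).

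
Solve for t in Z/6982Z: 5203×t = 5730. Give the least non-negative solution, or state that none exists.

gcd(5203, 6982) = 1, so a unique solution mod 6982 exists.
5203⁻¹ ≡ 1511 (mod 6982).
t ≡ 1511×5730 ≡ 350 (mod 6982).

350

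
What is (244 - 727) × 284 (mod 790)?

288

244 - 727 = -483 ≡ 307 (mod 790)
307 × 284 = 87188 ≡ 288 (mod 790)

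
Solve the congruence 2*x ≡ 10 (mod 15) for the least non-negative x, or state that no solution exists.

gcd(2, 15) = 1, so a unique solution mod 15 exists.
2⁻¹ ≡ 8 (mod 15).
x ≡ 8*10 ≡ 5 (mod 15).

5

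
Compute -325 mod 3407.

-325 = -1*3407 + 3082, so -325 ≡ 3082 (mod 3407).

3082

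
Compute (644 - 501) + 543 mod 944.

644 - 501 = 143
143 + 543 = 686

686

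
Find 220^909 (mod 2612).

908

220^1 ≡ 220 (mod 2612)
220^2 ≡ 220^2 = 48400 ≡ 1384 (mod 2612)
220^4 ≡ 1384^2 = 1915456 ≡ 860 (mod 2612)
220^8 ≡ 860^2 = 739600 ≡ 404 (mod 2612)
220^16 ≡ 404^2 = 163216 ≡ 1272 (mod 2612)
220^32 ≡ 1272^2 = 1617984 ≡ 1156 (mod 2612)
220^64 ≡ 1156^2 = 1336336 ≡ 1604 (mod 2612)
220^128 ≡ 1604^2 = 2572816 ≡ 2608 (mod 2612)
220^256 ≡ 2608^2 = 6801664 ≡ 16 (mod 2612)
220^512 ≡ 16^2 = 256 (mod 2612)
220^909 = 220^512 × 220^256 × 220^128 × 220^8 × 220^4 × 220^1 ≡ 256 × 16 × 2608 × 404 × 860 × 220 (mod 2612).
Accumulate the product:
256 × 16 = 4096 ≡ 1484
1484 × 2608 = 3870272 ≡ 1900
1900 × 404 = 767600 ≡ 2284
2284 × 860 = 1964240 ≡ 16
16 × 220 = 3520 ≡ 908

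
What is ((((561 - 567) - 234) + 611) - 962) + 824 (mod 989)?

233

561 - 567 = -6 ≡ 983 (mod 989)
983 - 234 = 749
749 + 611 = 1360 ≡ 371 (mod 989)
371 - 962 = -591 ≡ 398 (mod 989)
398 + 824 = 1222 ≡ 233 (mod 989)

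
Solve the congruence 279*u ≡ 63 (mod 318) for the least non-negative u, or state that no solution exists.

gcd(279, 318) = 3, and 3 | 63, so solutions exist.
Divide through by 3: 93*u mod 106 = 21.
93⁻¹ ≡ 57 (mod 106).
u ≡ 57*21 ≡ 31 (mod 106).
The smallest non-negative solution is u = 31.

31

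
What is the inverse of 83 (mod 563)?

Apply the Euclidean algorithm and back-substitute:
563 = 6×83 + 65
83 = 1×65 + 18
65 = 3×18 + 11
18 = 1×11 + 7
11 = 1×7 + 4
7 = 1×4 + 3
4 = 1×3 + 1
3 = 3×1 + 0
gcd(83, 563) = 1, so the inverse exists.
Back-substitute for 1:
1 = 1×4 − 1×3
  = −1×7 + 2×4
  = 2×11 − 3×7
  = −3×18 + 5×11
  = 5×65 − 18×18
  = −18×83 + 23×65
  = 23×563 − 156×83
So 83⁻¹ ≡ −156 ≡ 407 (mod 563).

407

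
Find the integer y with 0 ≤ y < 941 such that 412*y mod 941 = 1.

Run the extended Euclidean algorithm:
941 = 2*412 + 117
412 = 3*117 + 61
117 = 1*61 + 56
61 = 1*56 + 5
56 = 11*5 + 1
5 = 5*1 + 0
gcd(412, 941) = 1, so the inverse exists.
Bézout: 1 = 81*941 − 185*412.
So 412⁻¹ ≡ −185 ≡ 756 (mod 941).

756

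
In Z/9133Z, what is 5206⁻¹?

1928

9133 = 1*5206 + 3927
5206 = 1*3927 + 1279
3927 = 3*1279 + 90
1279 = 14*90 + 19
90 = 4*19 + 14
19 = 1*14 + 5
14 = 2*5 + 4
5 = 1*4 + 1
4 = 4*1 + 0
gcd(5206, 9133) = 1, so the inverse exists.
Back-substitute for 1:
1 = 1*5 − 1*4
  = −1*14 + 3*5
  = 3*19 − 4*14
  = −4*90 + 19*19
  = 19*1279 − 270*90
  = −270*3927 + 829*1279
  = 829*5206 − 1099*3927
  = −1099*9133 + 1928*5206
So 5206⁻¹ ≡ 1928 (mod 9133).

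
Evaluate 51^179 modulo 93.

45

Compute successive squares:
179 in binary is 10110011, i.e. 179 = 128 + 32 + 16 + 2 + 1.
51^1 ≡ 51 (mod 93)
51^2 ≡ 51^2 = 2601 ≡ 90 (mod 93)
51^4 ≡ 90^2 = 8100 ≡ 9 (mod 93)
51^8 ≡ 9^2 = 81 (mod 93)
51^16 ≡ 81^2 = 6561 ≡ 51 (mod 93)
51^32 ≡ 51^2 = 2601 ≡ 90 (mod 93)
51^64 ≡ 90^2 = 8100 ≡ 9 (mod 93)
51^128 ≡ 9^2 = 81 (mod 93)
51^179 = 51^128 · 51^32 · 51^16 · 51^2 · 51^1 ≡ 81 · 90 · 51 · 90 · 51 (mod 93).
Accumulate the product:
81 · 90 = 7290 ≡ 36
36 · 51 = 1836 ≡ 69
69 · 90 = 6210 ≡ 72
72 · 51 = 3672 ≡ 45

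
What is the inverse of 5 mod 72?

By the extended Euclidean algorithm:
72 = 14*5 + 2
5 = 2*2 + 1
2 = 2*1 + 0
gcd(5, 72) = 1, so the inverse exists.
Bézout: 1 = −2*72 + 29*5.
So 5⁻¹ ≡ 29 (mod 72).

29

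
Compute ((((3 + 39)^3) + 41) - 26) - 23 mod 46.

20

3 + 39 = 42
(42)^3 ≡ 28 (mod 46)
28 + 41 = 69 ≡ 23 (mod 46)
23 - 26 = -3 ≡ 43 (mod 46)
43 - 23 = 20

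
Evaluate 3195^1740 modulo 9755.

7805

3195^1 ≡ 3195 (mod 9755)
3195^2 ≡ 3195^2 = 10208025 ≡ 4295 (mod 9755)
3195^4 ≡ 4295^2 = 18447025 ≡ 320 (mod 9755)
3195^8 ≡ 320^2 = 102400 ≡ 4850 (mod 9755)
3195^16 ≡ 4850^2 = 23522500 ≡ 3195 (mod 9755)
3195^32 ≡ 3195^2 = 10208025 ≡ 4295 (mod 9755)
3195^64 ≡ 4295^2 = 18447025 ≡ 320 (mod 9755)
3195^128 ≡ 320^2 = 102400 ≡ 4850 (mod 9755)
3195^256 ≡ 4850^2 = 23522500 ≡ 3195 (mod 9755)
3195^512 ≡ 3195^2 = 10208025 ≡ 4295 (mod 9755)
3195^1024 ≡ 4295^2 = 18447025 ≡ 320 (mod 9755)
3195^1740 = 3195^1024 * 3195^512 * 3195^128 * 3195^64 * 3195^8 * 3195^4 ≡ 320 * 4295 * 4850 * 320 * 4850 * 320 (mod 9755).
Accumulate the product:
320 * 4295 = 1374400 ≡ 8700
8700 * 4850 = 42195000 ≡ 4625
4625 * 320 = 1480000 ≡ 6995
6995 * 4850 = 33925750 ≡ 7615
7615 * 320 = 2436800 ≡ 7805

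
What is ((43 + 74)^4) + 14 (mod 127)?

108

43 + 74 = 117
(117)^4 ≡ 94 (mod 127)
94 + 14 = 108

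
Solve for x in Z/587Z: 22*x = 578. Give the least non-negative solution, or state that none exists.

133

gcd(22, 587) = 1, so a unique solution mod 587 exists.
22⁻¹ ≡ 507 (mod 587).
x ≡ 507*578 ≡ 133 (mod 587).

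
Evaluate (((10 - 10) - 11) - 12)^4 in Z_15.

1

10 - 10 = 0
0 - 11 = -11 ≡ 4 (mod 15)
4 - 12 = -8 ≡ 7 (mod 15)
(7)^4 ≡ 1 (mod 15)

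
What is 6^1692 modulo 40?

Using repeated squaring:
6^1 ≡ 6 (mod 40)
6^2 ≡ 6^2 = 36 (mod 40)
6^4 ≡ 36^2 = 1296 ≡ 16 (mod 40)
6^8 ≡ 16^2 = 256 ≡ 16 (mod 40)
6^16 ≡ 16^2 = 256 ≡ 16 (mod 40)
6^32 ≡ 16^2 = 256 ≡ 16 (mod 40)
6^64 ≡ 16^2 = 256 ≡ 16 (mod 40)
6^128 ≡ 16^2 = 256 ≡ 16 (mod 40)
6^256 ≡ 16^2 = 256 ≡ 16 (mod 40)
6^512 ≡ 16^2 = 256 ≡ 16 (mod 40)
6^1024 ≡ 16^2 = 256 ≡ 16 (mod 40)
6^1692 = 6^1024 × 6^512 × 6^128 × 6^16 × 6^8 × 6^4 ≡ 16 × 16 × 16 × 16 × 16 × 16 (mod 40).
Accumulate the product:
16 × 16 = 256 ≡ 16
16 × 16 = 256 ≡ 16
16 × 16 = 256 ≡ 16
16 × 16 = 256 ≡ 16
16 × 16 = 256 ≡ 16

16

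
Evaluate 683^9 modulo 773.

683^1 ≡ 683 (mod 773)
683^2 ≡ 683^2 = 466489 ≡ 370 (mod 773)
683^4 ≡ 370^2 = 136900 ≡ 79 (mod 773)
683^8 ≡ 79^2 = 6241 ≡ 57 (mod 773)
683^9 = 683^8 · 683^1 ≡ 57 · 683 (mod 773).
57 · 683 = 38931 ≡ 281 (mod 773).

281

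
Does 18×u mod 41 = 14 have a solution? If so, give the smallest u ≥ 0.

gcd(18, 41) = 1, so a unique solution mod 41 exists.
18⁻¹ ≡ 16 (mod 41).
u ≡ 16×14 ≡ 19 (mod 41).

19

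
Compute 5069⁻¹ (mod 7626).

7626 = 1×5069 + 2557
5069 = 1×2557 + 2512
2557 = 1×2512 + 45
2512 = 55×45 + 37
45 = 1×37 + 8
37 = 4×8 + 5
8 = 1×5 + 3
5 = 1×3 + 2
3 = 1×2 + 1
2 = 2×1 + 0
gcd(5069, 7626) = 1, so the inverse exists.
Back-substitute for 1:
1 = 1×3 − 1×2
  = −1×5 + 2×3
  = 2×8 − 3×5
  = −3×37 + 14×8
  = 14×45 − 17×37
  = −17×2512 + 949×45
  = 949×2557 − 966×2512
  = −966×5069 + 1915×2557
  = 1915×7626 − 2881×5069
So 5069⁻¹ ≡ −2881 ≡ 4745 (mod 7626).

4745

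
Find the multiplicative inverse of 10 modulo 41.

37

Apply the Euclidean algorithm and back-substitute:
41 = 4*10 + 1
10 = 10*1 + 0
gcd(10, 41) = 1, so the inverse exists.
Bézout: 1 = 1*41 − 4*10.
So 10⁻¹ ≡ −4 ≡ 37 (mod 41).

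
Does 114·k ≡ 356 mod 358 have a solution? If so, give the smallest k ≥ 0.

157

gcd(114, 358) = 2, and 2 | 356, so solutions exist.
Divide through by 2: 57·k = 178 (mod 179).
57⁻¹ ≡ 22 (mod 179).
k ≡ 22·178 ≡ 157 (mod 179).
The smallest non-negative solution is k = 157.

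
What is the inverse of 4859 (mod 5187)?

Run the extended Euclidean algorithm:
5187 = 1*4859 + 328
4859 = 14*328 + 267
328 = 1*267 + 61
267 = 4*61 + 23
61 = 2*23 + 15
23 = 1*15 + 8
15 = 1*8 + 7
8 = 1*7 + 1
7 = 7*1 + 0
gcd(4859, 5187) = 1, so the inverse exists.
Bézout: 1 = −637*5187 + 680*4859.
So 4859⁻¹ ≡ 680 (mod 5187).

680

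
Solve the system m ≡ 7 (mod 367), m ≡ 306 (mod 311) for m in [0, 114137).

367⁻¹ mod 311: 367×50 ≡ 1 (mod 311), so 367⁻¹ ≡ 50.
m = 7 + 367×((306 − 7)×50 mod 311) = 7 + 367×22 = 8081.

8081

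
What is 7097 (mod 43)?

7097 = 165·43 + 2, so 7097 ≡ 2 (mod 43).

2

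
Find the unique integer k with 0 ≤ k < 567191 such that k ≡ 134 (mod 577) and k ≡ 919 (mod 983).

577⁻¹ mod 983: 577×46 ≡ 1 (mod 983), so 577⁻¹ ≡ 46.
k = 134 + 577×((919 − 134)×46 mod 983) = 134 + 577×722 = 416728.
Check: 416728 mod 577 = 134, 416728 mod 983 = 919. ✓

416728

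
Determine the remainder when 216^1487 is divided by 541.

268

Using repeated squaring:
216^1 ≡ 216 (mod 541)
216^2 ≡ 216^2 = 46656 ≡ 130 (mod 541)
216^4 ≡ 130^2 = 16900 ≡ 129 (mod 541)
216^8 ≡ 129^2 = 16641 ≡ 411 (mod 541)
216^16 ≡ 411^2 = 168921 ≡ 129 (mod 541)
216^32 ≡ 129^2 = 16641 ≡ 411 (mod 541)
216^64 ≡ 411^2 = 168921 ≡ 129 (mod 541)
216^128 ≡ 129^2 = 16641 ≡ 411 (mod 541)
216^256 ≡ 411^2 = 168921 ≡ 129 (mod 541)
216^512 ≡ 129^2 = 16641 ≡ 411 (mod 541)
216^1024 ≡ 411^2 = 168921 ≡ 129 (mod 541)
216^1487 = 216^1024 * 216^256 * 216^128 * 216^64 * 216^8 * 216^4 * 216^2 * 216^1 ≡ 129 * 129 * 411 * 129 * 411 * 129 * 130 * 216 (mod 541).
Accumulate the product:
129 * 129 = 16641 ≡ 411
411 * 411 = 168921 ≡ 129
129 * 129 = 16641 ≡ 411
411 * 411 = 168921 ≡ 129
129 * 129 = 16641 ≡ 411
411 * 130 = 53430 ≡ 412
412 * 216 = 88992 ≡ 268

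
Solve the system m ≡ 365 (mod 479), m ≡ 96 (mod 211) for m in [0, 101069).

17609

479⁻¹ mod 211: 479·174 ≡ 1 (mod 211), so 479⁻¹ ≡ 174.
m = 365 + 479·((96 − 365)·174 mod 211) = 365 + 479·36 = 17609.
Check: 17609 mod 479 = 365, 17609 mod 211 = 96. ✓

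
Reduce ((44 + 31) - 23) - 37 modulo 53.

15

44 + 31 = 75 ≡ 22 (mod 53)
22 - 23 = -1 ≡ 52 (mod 53)
52 - 37 = 15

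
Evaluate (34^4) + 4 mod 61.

(34)^4 ≡ 9 (mod 61)
9 + 4 = 13

13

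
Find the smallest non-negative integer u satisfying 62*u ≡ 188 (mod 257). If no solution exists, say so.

202

gcd(62, 257) = 1, so a unique solution mod 257 exists.
62⁻¹ ≡ 228 (mod 257).
u ≡ 228*188 ≡ 202 (mod 257).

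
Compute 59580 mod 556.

88

59580 = 107×556 + 88, so 59580 ≡ 88 (mod 556).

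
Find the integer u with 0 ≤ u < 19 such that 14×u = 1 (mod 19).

15

19 = 1*14 + 5
14 = 2*5 + 4
5 = 1*4 + 1
4 = 4*1 + 0
gcd(14, 19) = 1, so the inverse exists.
Bézout: 1 = 3*19 − 4*14.
So 14⁻¹ ≡ −4 ≡ 15 (mod 19).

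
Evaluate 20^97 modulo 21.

20

20^1 ≡ 20 (mod 21)
20^2 ≡ 20^2 = 400 ≡ 1 (mod 21)
20^4 ≡ 1^2 = 1 (mod 21)
20^8 ≡ 1^2 = 1 (mod 21)
20^16 ≡ 1^2 = 1 (mod 21)
20^32 ≡ 1^2 = 1 (mod 21)
20^64 ≡ 1^2 = 1 (mod 21)
20^97 = 20^64 · 20^32 · 20^1 ≡ 1 · 1 · 20 (mod 21).
Accumulate the product:
1 · 1 = 1
1 · 20 = 20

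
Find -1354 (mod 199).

-1354 = -7×199 + 39, so -1354 ≡ 39 (mod 199).

39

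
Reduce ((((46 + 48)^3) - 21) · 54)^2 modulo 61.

46 + 48 = 94 ≡ 33 (mod 61)
(33)^3 ≡ 8 (mod 61)
8 - 21 = -13 ≡ 48 (mod 61)
48 · 54 = 2592 ≡ 30 (mod 61)
(30)^2 ≡ 46 (mod 61)

46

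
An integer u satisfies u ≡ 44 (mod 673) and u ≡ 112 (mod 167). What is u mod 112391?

673⁻¹ mod 167: 673×67 ≡ 1 (mod 167), so 673⁻¹ ≡ 67.
u = 44 + 673×((112 − 44)×67 mod 167) = 44 + 673×47 = 31675.

31675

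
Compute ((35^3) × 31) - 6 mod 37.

5

(35)^3 ≡ 29 (mod 37)
29 × 31 = 899 ≡ 11 (mod 37)
11 - 6 = 5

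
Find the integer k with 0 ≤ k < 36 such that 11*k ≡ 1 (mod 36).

Apply the Euclidean algorithm and back-substitute:
36 = 3·11 + 3
11 = 3·3 + 2
3 = 1·2 + 1
2 = 2·1 + 0
gcd(11, 36) = 1, so the inverse exists.
Back-substitute for 1:
1 = 1·3 − 1·2
  = −1·11 + 4·3
  = 4·36 − 13·11
So 11⁻¹ ≡ −13 ≡ 23 (mod 36).

23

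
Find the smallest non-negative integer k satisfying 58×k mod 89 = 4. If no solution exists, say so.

gcd(58, 89) = 1, so a unique solution mod 89 exists.
58⁻¹ ≡ 66 (mod 89).
k ≡ 66×4 ≡ 86 (mod 89).

86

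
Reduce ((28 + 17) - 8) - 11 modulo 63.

28 + 17 = 45
45 - 8 = 37
37 - 11 = 26

26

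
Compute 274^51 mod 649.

505

51 in binary is 110011, i.e. 51 = 32 + 16 + 2 + 1.
274^1 ≡ 274 (mod 649)
274^2 ≡ 274^2 = 75076 ≡ 441 (mod 649)
274^4 ≡ 441^2 = 194481 ≡ 430 (mod 649)
274^8 ≡ 430^2 = 184900 ≡ 584 (mod 649)
274^16 ≡ 584^2 = 341056 ≡ 331 (mod 649)
274^32 ≡ 331^2 = 109561 ≡ 529 (mod 649)
274^51 = 274^32 × 274^16 × 274^2 × 274^1 ≡ 529 × 331 × 441 × 274 (mod 649).
Accumulate the product:
529 × 331 = 175099 ≡ 518
518 × 441 = 228438 ≡ 639
639 × 274 = 175086 ≡ 505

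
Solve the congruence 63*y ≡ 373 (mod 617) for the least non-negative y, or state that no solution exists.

192

gcd(63, 617) = 1, so a unique solution mod 617 exists.
63⁻¹ ≡ 333 (mod 617).
y ≡ 333*373 ≡ 192 (mod 617).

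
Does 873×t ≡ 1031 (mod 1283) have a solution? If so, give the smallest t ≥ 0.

833

gcd(873, 1283) = 1, so a unique solution mod 1283 exists.
873⁻¹ ≡ 460 (mod 1283).
t ≡ 460×1031 ≡ 833 (mod 1283).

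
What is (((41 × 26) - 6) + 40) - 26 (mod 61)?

37

41 × 26 = 1066 ≡ 29 (mod 61)
29 - 6 = 23
23 + 40 = 63 ≡ 2 (mod 61)
2 - 26 = -24 ≡ 37 (mod 61)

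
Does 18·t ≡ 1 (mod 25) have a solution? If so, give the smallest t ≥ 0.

7

gcd(18, 25) = 1, so a unique solution mod 25 exists.
18⁻¹ ≡ 7 (mod 25).
t ≡ 7·1 ≡ 7 (mod 25).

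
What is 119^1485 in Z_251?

94

By square-and-multiply:
119^1 ≡ 119 (mod 251)
119^2 ≡ 119^2 = 14161 ≡ 105 (mod 251)
119^4 ≡ 105^2 = 11025 ≡ 232 (mod 251)
119^8 ≡ 232^2 = 53824 ≡ 110 (mod 251)
119^16 ≡ 110^2 = 12100 ≡ 52 (mod 251)
119^32 ≡ 52^2 = 2704 ≡ 194 (mod 251)
119^64 ≡ 194^2 = 37636 ≡ 237 (mod 251)
119^128 ≡ 237^2 = 56169 ≡ 196 (mod 251)
119^256 ≡ 196^2 = 38416 ≡ 13 (mod 251)
119^512 ≡ 13^2 = 169 (mod 251)
119^1024 ≡ 169^2 = 28561 ≡ 198 (mod 251)
119^1485 = 119^1024 · 119^256 · 119^128 · 119^64 · 119^8 · 119^4 · 119^1 ≡ 198 · 13 · 196 · 237 · 110 · 232 · 119 (mod 251).
Accumulate the product:
198 · 13 = 2574 ≡ 64
64 · 196 = 12544 ≡ 245
245 · 237 = 58065 ≡ 84
84 · 110 = 9240 ≡ 204
204 · 232 = 47328 ≡ 140
140 · 119 = 16660 ≡ 94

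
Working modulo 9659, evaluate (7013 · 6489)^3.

4146

7013 · 6489 = 45507357 ≡ 3808 (mod 9659)
(3808)^3 ≡ 4146 (mod 9659)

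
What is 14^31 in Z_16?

0

Compute successive squares:
31 in binary is 11111, i.e. 31 = 16 + 8 + 4 + 2 + 1.
14^1 ≡ 14 (mod 16)
14^2 ≡ 14^2 = 196 ≡ 4 (mod 16)
14^4 ≡ 4^2 = 16 ≡ 0 (mod 16)
14^8 ≡ 0^2 = 0 (mod 16)
14^16 ≡ 0^2 = 0 (mod 16)
14^31 = 14^16 × 14^8 × 14^4 × 14^2 × 14^1 ≡ 0 × 0 × 0 × 4 × 14 (mod 16).
Accumulate the product:
0 × 0 = 0
0 × 0 = 0
0 × 4 = 0
0 × 14 = 0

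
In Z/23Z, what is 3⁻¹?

Run the extended Euclidean algorithm:
23 = 7*3 + 2
3 = 1*2 + 1
2 = 2*1 + 0
gcd(3, 23) = 1, so the inverse exists.
Back-substitute for 1:
1 = 1*3 − 1*2
  = −1*23 + 8*3
So 3⁻¹ ≡ 8 (mod 23).

8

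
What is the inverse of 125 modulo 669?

669 = 5·125 + 44
125 = 2·44 + 37
44 = 1·37 + 7
37 = 5·7 + 2
7 = 3·2 + 1
2 = 2·1 + 0
gcd(125, 669) = 1, so the inverse exists.
Bézout: 1 = 54·669 − 289·125.
So 125⁻¹ ≡ −289 ≡ 380 (mod 669).

380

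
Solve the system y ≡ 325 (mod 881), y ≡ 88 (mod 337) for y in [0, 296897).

68162

881⁻¹ mod 337: 881×267 ≡ 1 (mod 337), so 881⁻¹ ≡ 267.
y = 325 + 881×((88 − 325)×267 mod 337) = 325 + 881×77 = 68162.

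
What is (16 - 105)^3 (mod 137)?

33

16 - 105 = -89 ≡ 48 (mod 137)
(48)^3 ≡ 33 (mod 137)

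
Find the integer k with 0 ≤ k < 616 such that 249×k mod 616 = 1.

Apply the Euclidean algorithm and back-substitute:
616 = 2·249 + 118
249 = 2·118 + 13
118 = 9·13 + 1
13 = 13·1 + 0
gcd(249, 616) = 1, so the inverse exists.
Bézout: 1 = 19·616 − 47·249.
So 249⁻¹ ≡ −47 ≡ 569 (mod 616).

569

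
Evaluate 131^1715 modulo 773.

699

Using repeated squaring:
1715 in binary is 11010110011, i.e. 1715 = 1024 + 512 + 128 + 32 + 16 + 2 + 1.
131^1 ≡ 131 (mod 773)
131^2 ≡ 131^2 = 17161 ≡ 155 (mod 773)
131^4 ≡ 155^2 = 24025 ≡ 62 (mod 773)
131^8 ≡ 62^2 = 3844 ≡ 752 (mod 773)
131^16 ≡ 752^2 = 565504 ≡ 441 (mod 773)
131^32 ≡ 441^2 = 194481 ≡ 458 (mod 773)
131^64 ≡ 458^2 = 209764 ≡ 281 (mod 773)
131^128 ≡ 281^2 = 78961 ≡ 115 (mod 773)
131^256 ≡ 115^2 = 13225 ≡ 84 (mod 773)
131^512 ≡ 84^2 = 7056 ≡ 99 (mod 773)
131^1024 ≡ 99^2 = 9801 ≡ 525 (mod 773)
131^1715 = 131^1024 * 131^512 * 131^128 * 131^32 * 131^16 * 131^2 * 131^1 ≡ 525 * 99 * 115 * 458 * 441 * 155 * 131 (mod 773).
Accumulate the product:
525 * 99 = 51975 ≡ 184
184 * 115 = 21160 ≡ 289
289 * 458 = 132362 ≡ 179
179 * 441 = 78939 ≡ 93
93 * 155 = 14415 ≡ 501
501 * 131 = 65631 ≡ 699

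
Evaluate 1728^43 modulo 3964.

43 in binary is 101011, i.e. 43 = 32 + 8 + 2 + 1.
1728^1 ≡ 1728 (mod 3964)
1728^2 ≡ 1728^2 = 2985984 ≡ 1092 (mod 3964)
1728^4 ≡ 1092^2 = 1192464 ≡ 3264 (mod 3964)
1728^8 ≡ 3264^2 = 10653696 ≡ 2428 (mod 3964)
1728^16 ≡ 2428^2 = 5895184 ≡ 716 (mod 3964)
1728^32 ≡ 716^2 = 512656 ≡ 1300 (mod 3964)
1728^43 = 1728^32 * 1728^8 * 1728^2 * 1728^1 ≡ 1300 * 2428 * 1092 * 1728 (mod 3964).
Accumulate the product:
1300 * 2428 = 3156400 ≡ 1056
1056 * 1092 = 1153152 ≡ 3592
3592 * 1728 = 6206976 ≡ 3316

3316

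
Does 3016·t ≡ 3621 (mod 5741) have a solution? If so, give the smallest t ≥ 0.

380

gcd(3016, 5741) = 1, so a unique solution mod 5741 exists.
3016⁻¹ ≡ 2762 (mod 5741).
t ≡ 2762·3621 ≡ 380 (mod 5741).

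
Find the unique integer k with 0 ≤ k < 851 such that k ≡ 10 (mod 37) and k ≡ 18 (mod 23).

37⁻¹ mod 23: 37·5 ≡ 1 (mod 23), so 37⁻¹ ≡ 5.
k = 10 + 37·((18 − 10)·5 mod 23) = 10 + 37·17 = 639.

639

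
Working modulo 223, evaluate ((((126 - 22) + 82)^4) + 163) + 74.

126 - 22 = 104
104 + 82 = 186
(186)^4 ≡ 69 (mod 223)
69 + 163 = 232 ≡ 9 (mod 223)
9 + 74 = 83

83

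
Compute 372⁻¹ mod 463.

290

463 = 1×372 + 91
372 = 4×91 + 8
91 = 11×8 + 3
8 = 2×3 + 2
3 = 1×2 + 1
2 = 2×1 + 0
gcd(372, 463) = 1, so the inverse exists.
Back-substitute for 1:
1 = 1×3 − 1×2
  = −1×8 + 3×3
  = 3×91 − 34×8
  = −34×372 + 139×91
  = 139×463 − 173×372
So 372⁻¹ ≡ −173 ≡ 290 (mod 463).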